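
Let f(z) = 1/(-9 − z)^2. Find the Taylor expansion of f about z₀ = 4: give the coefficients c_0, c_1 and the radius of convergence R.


Let w = z − z₀, so z = z₀ + w.
Then -9 − z = -9 − (z₀ + w) = (-9 − z₀) − w = -13 − w.
f(z) = 1/(-13 − w)^2 = (1/(-13)^2) · (1 − w/(-13))^{−2}.
By the binomial series (1−u)^{−2} = Σ_{n≥0} C(n+1, 1) u^n for |u|<1, with u = w/(-13):
  c_n = C(n+1, 1) / (-13)^(n+2).
  c_0 = 1/(-13)^2 = 1/169.
  c_1 = 2/(-13)^3 = -2/2197.
The series is valid for |w/d| < 1, i.e. |z − z₀| < |d|.
Radius of convergence: R = |-9 − z₀| = |-13| = 13 (distance from z₀ to the singularity z = -9).

c_0 = 1/169, c_1 = -2/2197; R = 13.


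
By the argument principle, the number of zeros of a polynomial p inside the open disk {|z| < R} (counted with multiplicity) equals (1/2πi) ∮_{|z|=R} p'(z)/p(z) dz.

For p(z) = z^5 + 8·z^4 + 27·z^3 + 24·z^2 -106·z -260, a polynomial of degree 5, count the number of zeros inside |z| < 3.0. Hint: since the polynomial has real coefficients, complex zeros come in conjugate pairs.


The zeros of p are: (-3 + 1i), (-3 - 1i), (-2 + 3i), (-2 - 3i), 2.
Their magnitudes are: 3.162, 3.162, 3.606, 3.606, 2.
Zeros with |z| < R = 3.0: 2.
Count = 1.
By the argument principle, (1/2πi) ∮_{|z|=R} p'(z)/p(z) dz equals exactly this count.

Number of zeros inside |z| < 3.0: 1.


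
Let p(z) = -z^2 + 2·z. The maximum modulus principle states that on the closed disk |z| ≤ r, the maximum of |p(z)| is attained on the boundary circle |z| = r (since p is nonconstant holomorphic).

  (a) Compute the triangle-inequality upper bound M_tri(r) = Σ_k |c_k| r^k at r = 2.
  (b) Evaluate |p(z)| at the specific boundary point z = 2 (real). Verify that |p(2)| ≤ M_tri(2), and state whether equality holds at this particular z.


Coefficients: c_0 = 0, c_1 = 2, c_2 = -1. Radius r = 2.
Part (a). Triangle bound: M_tri(r) = Σ_k |c_k| r^k
  = |0|·2^0 + |2|·2^1 + |-1|·2^2
  = 0 + 4 + 4 = 8.
This bounds M(r) := max_{|z|=r} |p(z)| from above; equality holds iff all terms c_k z^k can be made to align in phase at a single z on |z|=r.
Part (b). At z = 2 (real, on the circle |z| = r):
  p(2) = (0)·2^0 + (2)·2^1 + (-1)·2^2 = 0.
  |p(2)| = 0.
Check: |p(2)| = 0 ≤ 8 = M_tri(2). ✓ Equality does not hold at z = 2 (the coefficients have mixed signs, so the terms do not all align in phase there).

M_tri(2) = 8; |p(2)| = 0; equality at z=2: no.


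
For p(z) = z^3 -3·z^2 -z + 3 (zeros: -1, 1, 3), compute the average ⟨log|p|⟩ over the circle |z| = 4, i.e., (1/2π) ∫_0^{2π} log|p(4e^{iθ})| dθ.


Zeros: -1, 1, 3; r = 4.
Inside |z| < r: -1, 1, 3. Outside (|z| ≥ r): ∅.
p(0) = 3, so log|p(0)| = log(3) = 1.0986.
Apply Jensen: I(r) = log|p(0)| + Σ_k log(r/|z_k|), summed over zeros inside |z| < r.
  log(r/|z_k|) for z_k = -1: log(4/1) = 1.3863
  log(r/|z_k|) for z_k = 1: log(4/1) = 1.3863
  log(r/|z_k|) for z_k = 3: log(4/3) = 0.2877
Sum over inside zeros: 3.0603.
I(r) = log|p(0)| + (inside sum) = 1.0986 + 3.0603 = 4.1589.
Closed form (all zeros inside, monic): I(r) = n·log(r) = 3·log(4) = 4.1589. ✓

I(r) ≈ 4.1589.


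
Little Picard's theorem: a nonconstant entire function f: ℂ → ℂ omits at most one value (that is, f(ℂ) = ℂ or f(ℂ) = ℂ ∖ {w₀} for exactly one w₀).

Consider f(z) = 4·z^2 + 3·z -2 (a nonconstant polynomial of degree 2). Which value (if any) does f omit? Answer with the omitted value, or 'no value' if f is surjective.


Little Picard bounds the complement of f(ℂ) to at most one point.
For every w ∈ ℂ, the equation p(z) − w = 0 is a nonconstant polynomial in z and hence has at least one root by the fundamental theorem of algebra. So p is surjective onto ℂ, omitting no value.

Omitted value: no value.


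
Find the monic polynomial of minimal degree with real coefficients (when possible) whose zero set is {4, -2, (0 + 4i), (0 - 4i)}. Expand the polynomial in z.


The polynomial is p(z) = ∏_{α ∈ S} (z − α), where S = {4, -2, (0 + 4i), (0 - 4i)}.
Expanding the product yields: p(z) = z^4 -2·z^3 + 8·z^2 -32·z -128.
Note conjugate pairs combine to real quadratics: (z − (0+4i))(z − (0−4i)) = z² + 16.
The resulting polynomial has degree 4 and real coefficients as required.

p(z) = z^4 -2·z^3 + 8·z^2 -32·z -128.


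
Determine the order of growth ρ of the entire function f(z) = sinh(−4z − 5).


sinh(w) is a linear combination of e^{iw} and e^{−iw} (or e^w, e^{−w} in the hyperbolic case), so |sinh(w)| ≤ e^{|w|}. With w = −4z − 5, |w| ≤ 4|z| + 5 = 4r + 5 on |z| = r, giving M(r) ≤ e^{4r + 5}, so ρ ≤ 1. On a suitable ray (z = it for sin/cos; z = t for sinh/cosh, t real → ∞), |sinh(−4z − 5)| grows like e^{4|t|}/2, so ρ ≥ 1. Hence ρ = 1.
Therefore ρ = 1.

Order ρ = 1.


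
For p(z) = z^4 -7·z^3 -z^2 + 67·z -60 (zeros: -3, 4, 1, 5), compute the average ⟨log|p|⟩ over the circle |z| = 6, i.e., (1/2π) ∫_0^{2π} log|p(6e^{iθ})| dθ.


Zeros: -3, 1, 4, 5; r = 6.
Inside |z| < r: -3, 1, 4, 5. Outside (|z| ≥ r): ∅.
p(0) = -60, so log|p(0)| = log(60) = 4.0943.
Apply Jensen: I(r) = log|p(0)| + Σ_k log(r/|z_k|), summed over zeros inside |z| < r.
  log(r/|z_k|) for z_k = -3: log(6/3) = 0.6931
  log(r/|z_k|) for z_k = 4: log(6/4) = 0.4055
  log(r/|z_k|) for z_k = 1: log(6/1) = 1.7918
  log(r/|z_k|) for z_k = 5: log(6/5) = 0.1823
Sum over inside zeros: 3.0727.
I(r) = log|p(0)| + (inside sum) = 4.0943 + 3.0727 = 7.1670.
Closed form (all zeros inside, monic): I(r) = n·log(r) = 4·log(6) = 7.1670. ✓

I(r) ≈ 7.1670.


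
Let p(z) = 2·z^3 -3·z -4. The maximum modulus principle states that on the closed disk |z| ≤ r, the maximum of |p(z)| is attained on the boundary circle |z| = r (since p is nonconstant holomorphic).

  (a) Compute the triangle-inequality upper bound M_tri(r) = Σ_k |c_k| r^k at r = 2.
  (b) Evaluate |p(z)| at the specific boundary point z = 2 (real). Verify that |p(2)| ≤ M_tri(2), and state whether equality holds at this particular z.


Coefficients: c_0 = -4, c_1 = -3, c_2 = 0, c_3 = 2. Radius r = 2.
Part (a). Triangle bound: M_tri(r) = Σ_k |c_k| r^k
  = |-4|·2^0 + |-3|·2^1 + |0|·2^2 + |2|·2^3
  = 4 + 6 + 0 + 16 = 26.
This bounds M(r) := max_{|z|=r} |p(z)| from above; equality holds iff all terms c_k z^k can be made to align in phase at a single z on |z|=r.
Part (b). At z = 2 (real, on the circle |z| = r):
  p(2) = (-4)·2^0 + (-3)·2^1 + (0)·2^2 + (2)·2^3 = 6.
  |p(2)| = 6.
Check: |p(2)| = 6 ≤ 26 = M_tri(2). ✓ Equality does not hold at z = 2 (the coefficients have mixed signs, so the terms do not all align in phase there).

M_tri(2) = 26; |p(2)| = 6; equality at z=2: no.


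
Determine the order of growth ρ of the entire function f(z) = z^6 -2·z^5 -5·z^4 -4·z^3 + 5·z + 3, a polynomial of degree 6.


|f(z)| ≤ Σ|c_k|·r^k = O(r^6) as r → ∞. Polynomial growth is O(e^{r^ε}) for every ε > 0 (since r^6/e^{r^ε} → 0), so ρ ≤ ε for all ε > 0, i.e. ρ = 0. Every nonconstant polynomial has order 0.
Therefore ρ = 0.

Order ρ = 0.


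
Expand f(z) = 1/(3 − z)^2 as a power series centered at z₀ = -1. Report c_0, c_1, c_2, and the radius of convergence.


Let w = z − z₀, so z = z₀ + w.
Then 3 − z = 3 − (z₀ + w) = (3 − z₀) − w = 4 − w.
f(z) = 1/(4 − w)^2 = (1/(4)^2) · (1 − w/(4))^{−2}.
By the binomial series (1−u)^{−2} = Σ_{n≥0} C(n+1, 1) u^n for |u|<1, with u = w/(4):
  c_n = C(n+1, 1) / (4)^(n+2).
  c_0 = 1/(4)^2 = 1/16.
  c_1 = 2/(4)^3 = 1/32.
  c_2 = 3/(4)^4 = 3/256.
The series is valid for |w/d| < 1, i.e. |z − z₀| < |d|.
Radius of convergence: R = |3 − z₀| = |4| = 4 (distance from z₀ to the singularity z = 3).

c_0 = 1/16, c_1 = 1/32, c_2 = 3/256; R = 4.


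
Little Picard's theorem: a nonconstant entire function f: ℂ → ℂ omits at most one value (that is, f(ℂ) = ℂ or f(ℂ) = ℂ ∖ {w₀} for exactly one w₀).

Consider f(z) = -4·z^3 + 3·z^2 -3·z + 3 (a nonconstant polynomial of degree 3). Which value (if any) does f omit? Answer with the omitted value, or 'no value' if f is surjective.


Little Picard bounds the complement of f(ℂ) to at most one point.
For every w ∈ ℂ, the equation p(z) − w = 0 is a nonconstant polynomial in z and hence has at least one root by the fundamental theorem of algebra. So p is surjective onto ℂ, omitting no value.

Omitted value: no value.


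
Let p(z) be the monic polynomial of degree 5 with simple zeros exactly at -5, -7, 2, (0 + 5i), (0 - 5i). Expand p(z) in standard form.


The polynomial is p(z) = ∏_{α ∈ S} (z − α), where S = {-5, -7, 2, (0 + 5i), (0 - 5i)}.
Expanding the product yields: p(z) = z^5 + 10·z^4 + 36·z^3 + 180·z^2 + 275·z -1750.
Note conjugate pairs combine to real quadratics: (z − (0+5i))(z − (0−5i)) = z² + 25.
The resulting polynomial has degree 5 and real coefficients as required.

p(z) = z^5 + 10·z^4 + 36·z^3 + 180·z^2 + 275·z -1750.


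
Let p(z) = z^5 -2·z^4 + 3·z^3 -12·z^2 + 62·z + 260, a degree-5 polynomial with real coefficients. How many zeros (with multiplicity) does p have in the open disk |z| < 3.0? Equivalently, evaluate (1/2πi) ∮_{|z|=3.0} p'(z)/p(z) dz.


The zeros of p are: (3 + 2i), (3 - 2i), -2, (-1 + 3i), (-1 - 3i).
Their magnitudes are: 3.606, 3.606, 2, 3.162, 3.162.
Zeros with |z| < R = 3.0: -2.
Count = 1.
By the argument principle, (1/2πi) ∮_{|z|=R} p'(z)/p(z) dz equals exactly this count.

Number of zeros inside |z| < 3.0: 1.


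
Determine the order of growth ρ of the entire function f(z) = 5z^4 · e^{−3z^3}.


M(r) = max_{|z|=r} |5|·|z|^4·|e^{−3z^3}| = 5·r^4 · e^{3r^3} (the factors attain their maxima compatibly on |z|=r). Then log M(r) = log 5 + 4·log r + 3r^3, dominated by the last term, so log log M(r) ~ 3·log r. The polynomial factor 5z^4 contributes only a log r term and does not affect the order. ρ = 3.
Therefore ρ = 3.

Order ρ = 3.


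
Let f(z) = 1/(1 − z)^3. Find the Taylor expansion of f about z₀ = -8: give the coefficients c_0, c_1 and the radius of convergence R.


Let w = z − z₀, so z = z₀ + w.
Then 1 − z = 1 − (z₀ + w) = (1 − z₀) − w = 9 − w.
f(z) = 1/(9 − w)^3 = (1/(9)^3) · (1 − w/(9))^{−3}.
By the binomial series (1−u)^{−3} = Σ_{n≥0} C(n+2, 2) u^n for |u|<1, with u = w/(9):
  c_n = C(n+2, 2) / (9)^(n+3).
  c_0 = 1/(9)^3 = 1/729.
  c_1 = 3/(9)^4 = 1/2187.
The series is valid for |w/d| < 1, i.e. |z − z₀| < |d|.
Radius of convergence: R = |1 − z₀| = |9| = 9 (distance from z₀ to the singularity z = 1).

c_0 = 1/729, c_1 = 1/2187; R = 9.


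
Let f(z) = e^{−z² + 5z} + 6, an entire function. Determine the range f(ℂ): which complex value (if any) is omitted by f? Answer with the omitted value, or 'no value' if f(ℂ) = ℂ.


Little Picard bounds the complement of f(ℂ) to at most one point.
The exponent g(z) = −z² + 5z is a nonconstant polynomial, hence surjective onto ℂ. So e^{g(z)} takes every value in {e^w : w ∈ ℂ} = ℂ ∖ {0}. Adding 6 shifts the range to ℂ ∖ {6}. f omits exactly 6.

Omitted value: 6.


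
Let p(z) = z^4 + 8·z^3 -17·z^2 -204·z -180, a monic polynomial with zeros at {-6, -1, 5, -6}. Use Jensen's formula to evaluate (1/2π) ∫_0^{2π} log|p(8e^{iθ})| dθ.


Zeros: -6, -6, -1, 5; r = 8.
Inside |z| < r: -6, -6, -1, 5. Outside (|z| ≥ r): ∅.
p(0) = -180, so log|p(0)| = log(180) = 5.1930.
Apply Jensen: I(r) = log|p(0)| + Σ_k log(r/|z_k|), summed over zeros inside |z| < r.
  log(r/|z_k|) for z_k = -6: log(8/6) = 0.2877
  log(r/|z_k|) for z_k = -1: log(8/1) = 2.0794
  log(r/|z_k|) for z_k = 5: log(8/5) = 0.4700
  log(r/|z_k|) for z_k = -6: log(8/6) = 0.2877
Sum over inside zeros: 3.1248.
I(r) = log|p(0)| + (inside sum) = 5.1930 + 3.1248 = 8.3178.
Closed form (all zeros inside, monic): I(r) = n·log(r) = 4·log(8) = 8.3178. ✓

I(r) ≈ 8.3178.


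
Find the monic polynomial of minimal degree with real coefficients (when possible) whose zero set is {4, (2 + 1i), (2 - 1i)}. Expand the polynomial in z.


The polynomial is p(z) = ∏_{α ∈ S} (z − α), where S = {4, (2 + 1i), (2 - 1i)}.
Expanding the product yields: p(z) = z^3 -8·z^2 + 21·z -20.
Note conjugate pairs combine to real quadratics: (z − (2+1i))(z − (2−1i)) = z² − 4z + 5.
The resulting polynomial has degree 3 and real coefficients as required.

p(z) = z^3 -8·z^2 + 21·z -20.


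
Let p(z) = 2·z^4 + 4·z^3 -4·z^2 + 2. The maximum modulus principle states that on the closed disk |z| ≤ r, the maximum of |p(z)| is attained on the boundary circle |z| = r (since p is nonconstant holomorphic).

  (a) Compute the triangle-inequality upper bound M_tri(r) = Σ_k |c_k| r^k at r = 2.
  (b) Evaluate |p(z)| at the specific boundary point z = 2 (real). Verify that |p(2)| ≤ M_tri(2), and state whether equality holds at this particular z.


Coefficients: c_0 = 2, c_1 = 0, c_2 = -4, c_3 = 4, c_4 = 2. Radius r = 2.
Part (a). Triangle bound: M_tri(r) = Σ_k |c_k| r^k
  = |2|·2^0 + |0|·2^1 + |-4|·2^2 + |4|·2^3 + |2|·2^4
  = 2 + 0 + 16 + 32 + 32 = 82.
This bounds M(r) := max_{|z|=r} |p(z)| from above; equality holds iff all terms c_k z^k can be made to align in phase at a single z on |z|=r.
Part (b). At z = 2 (real, on the circle |z| = r):
  p(2) = (2)·2^0 + (0)·2^1 + (-4)·2^2 + (4)·2^3 + (2)·2^4 = 50.
  |p(2)| = 50.
Check: |p(2)| = 50 ≤ 82 = M_tri(2). ✓ Equality does not hold at z = 2 (the coefficients have mixed signs, so the terms do not all align in phase there).

M_tri(2) = 82; |p(2)| = 50; equality at z=2: no.


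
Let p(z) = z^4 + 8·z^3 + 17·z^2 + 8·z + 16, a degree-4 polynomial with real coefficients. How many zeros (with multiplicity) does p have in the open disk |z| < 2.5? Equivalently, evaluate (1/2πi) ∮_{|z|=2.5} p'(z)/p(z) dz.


The zeros of p are: -4, -4, (0 + 1i), (0 - 1i).
Their magnitudes are: 4, 4, 1, 1.
Zeros with |z| < R = 2.5: (0 + 1i), (0 - 1i).
Count = 2.
By the argument principle, (1/2πi) ∮_{|z|=R} p'(z)/p(z) dz equals exactly this count.

Number of zeros inside |z| < 2.5: 2.


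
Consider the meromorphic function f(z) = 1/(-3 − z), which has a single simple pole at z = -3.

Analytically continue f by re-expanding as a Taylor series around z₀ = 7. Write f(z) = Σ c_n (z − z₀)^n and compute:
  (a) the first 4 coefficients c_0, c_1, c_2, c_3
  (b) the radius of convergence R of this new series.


Let w = z − z₀, so z = z₀ + w.
Then -3 − z = -3 − (z₀ + w) = (-3 − z₀) − w = -10 − w.
f(z) = 1/(-10 − w) = (1/(-10)) · 1/(1 − w/(-10)) = Σ_{n≥0} w^n / (-10)^(n+1).
So c_n = 1/(-10)^(n+1):
  c_0 = 1/(-10)^1 = -1/10.
  c_1 = 1/(-10)^2 = 1/100.
  c_2 = 1/(-10)^3 = -1/1000.
  c_3 = 1/(-10)^4 = 1/10000.
The series is valid for |w/d| < 1, i.e. |z − z₀| < |d|.
Radius of convergence: R = |-3 − z₀| = |-10| = 10 (distance from z₀ to the singularity z = -3).

c_0 = -1/10, c_1 = 1/100, c_2 = -1/1000, c_3 = 1/10000; R = 10.


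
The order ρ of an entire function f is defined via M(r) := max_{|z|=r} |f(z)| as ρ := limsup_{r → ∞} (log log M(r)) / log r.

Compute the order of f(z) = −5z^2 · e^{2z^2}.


M(r) = max_{|z|=r} |-5|·|z|^2·|e^{2z^2}| = 5·r^2 · e^{2r^2} (the factors attain their maxima compatibly on |z|=r). Then log M(r) = log 5 + 2·log r + 2r^2, dominated by the last term, so log log M(r) ~ 2·log r. The polynomial factor -5z^2 contributes only a log r term and does not affect the order. ρ = 2.
Therefore ρ = 2.

Order ρ = 2.


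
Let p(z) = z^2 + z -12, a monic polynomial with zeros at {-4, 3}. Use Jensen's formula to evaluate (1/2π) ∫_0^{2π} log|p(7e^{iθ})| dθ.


Zeros: -4, 3; r = 7.
Inside |z| < r: -4, 3. Outside (|z| ≥ r): ∅.
p(0) = -12, so log|p(0)| = log(12) = 2.4849.
Apply Jensen: I(r) = log|p(0)| + Σ_k log(r/|z_k|), summed over zeros inside |z| < r.
  log(r/|z_k|) for z_k = -4: log(7/4) = 0.5596
  log(r/|z_k|) for z_k = 3: log(7/3) = 0.8473
Sum over inside zeros: 1.4069.
I(r) = log|p(0)| + (inside sum) = 2.4849 + 1.4069 = 3.8918.
Closed form (all zeros inside, monic): I(r) = n·log(r) = 2·log(7) = 3.8918. ✓

I(r) ≈ 3.8918.


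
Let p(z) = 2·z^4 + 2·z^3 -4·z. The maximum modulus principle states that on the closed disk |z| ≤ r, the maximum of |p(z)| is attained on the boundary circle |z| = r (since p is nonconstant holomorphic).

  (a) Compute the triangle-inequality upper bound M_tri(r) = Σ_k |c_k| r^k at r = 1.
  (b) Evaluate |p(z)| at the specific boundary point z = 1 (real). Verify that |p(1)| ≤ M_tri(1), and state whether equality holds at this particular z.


Coefficients: c_0 = 0, c_1 = -4, c_2 = 0, c_3 = 2, c_4 = 2. Radius r = 1.
Part (a). Triangle bound: M_tri(r) = Σ_k |c_k| r^k
  = |0|·1^0 + |-4|·1^1 + |0|·1^2 + |2|·1^3 + |2|·1^4
  = 0 + 4 + 0 + 2 + 2 = 8.
This bounds M(r) := max_{|z|=r} |p(z)| from above; equality holds iff all terms c_k z^k can be made to align in phase at a single z on |z|=r.
Part (b). At z = 1 (real, on the circle |z| = r):
  p(1) = (0)·1^0 + (-4)·1^1 + (0)·1^2 + (2)·1^3 + (2)·1^4 = 0.
  |p(1)| = 0.
Check: |p(1)| = 0 ≤ 8 = M_tri(1). ✓ Equality does not hold at z = 1 (the coefficients have mixed signs, so the terms do not all align in phase there).

M_tri(1) = 8; |p(1)| = 0; equality at z=1: no.


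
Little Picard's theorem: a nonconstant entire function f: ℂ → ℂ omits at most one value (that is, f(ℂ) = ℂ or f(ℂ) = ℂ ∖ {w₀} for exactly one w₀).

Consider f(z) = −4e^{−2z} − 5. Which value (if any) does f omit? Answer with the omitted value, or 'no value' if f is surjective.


Little Picard bounds the complement of f(ℂ) to at most one point.
e^{−2z} is never zero on ℂ, so -4·e^{−2z} takes every value in ℂ ∖ {0}. Adding -5 shifts the range to ℂ ∖ {-5}. Thus f omits exactly the value -5.

Omitted value: -5.


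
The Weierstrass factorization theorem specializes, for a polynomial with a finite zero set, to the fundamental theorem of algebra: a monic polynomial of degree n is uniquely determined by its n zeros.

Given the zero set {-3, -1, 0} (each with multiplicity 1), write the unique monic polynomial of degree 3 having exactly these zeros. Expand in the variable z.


The polynomial is p(z) = ∏_{α ∈ S} (z − α), where S = {-3, -1, 0}.
Expanding the product yields: p(z) = z^3 + 4·z^2 + 3·z.
The resulting polynomial has degree 3 and real coefficients as required.

p(z) = z^3 + 4·z^2 + 3·z.


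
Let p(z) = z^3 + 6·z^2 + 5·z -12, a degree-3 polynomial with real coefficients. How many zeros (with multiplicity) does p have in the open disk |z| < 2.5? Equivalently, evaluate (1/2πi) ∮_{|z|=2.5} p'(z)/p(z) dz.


The zeros of p are: -4, -3, 1.
Their magnitudes are: 4, 3, 1.
Zeros with |z| < R = 2.5: 1.
Count = 1.
By the argument principle, (1/2πi) ∮_{|z|=R} p'(z)/p(z) dz equals exactly this count.

Number of zeros inside |z| < 2.5: 1.


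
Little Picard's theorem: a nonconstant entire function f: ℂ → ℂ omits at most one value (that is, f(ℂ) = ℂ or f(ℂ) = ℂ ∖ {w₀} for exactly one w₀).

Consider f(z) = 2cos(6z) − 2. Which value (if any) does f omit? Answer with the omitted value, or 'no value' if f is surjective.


Little Picard bounds the complement of f(ℂ) to at most one point.
cos is entire and surjective onto ℂ: for every w ∈ ℂ, cos(ζ) = w has a solution ζ ∈ ℂ (e.g., via the complex inverse arccos). With ζ = 6z this gives z = ζ/(6). Then 2·cos(6z) takes every value in 2·ℂ = ℂ, and adding -2 is a bijection of ℂ. So f is surjective and omits no value. (Note: only on the real line is cos bounded by [−1, 1].)

Omitted value: no value.


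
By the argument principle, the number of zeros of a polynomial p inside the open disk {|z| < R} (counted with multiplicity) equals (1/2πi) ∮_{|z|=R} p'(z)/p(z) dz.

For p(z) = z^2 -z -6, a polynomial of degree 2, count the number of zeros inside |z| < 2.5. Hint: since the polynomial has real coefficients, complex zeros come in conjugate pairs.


The zeros of p are: 3, -2.
Their magnitudes are: 3, 2.
Zeros with |z| < R = 2.5: -2.
Count = 1.
By the argument principle, (1/2πi) ∮_{|z|=R} p'(z)/p(z) dz equals exactly this count.

Number of zeros inside |z| < 2.5: 1.


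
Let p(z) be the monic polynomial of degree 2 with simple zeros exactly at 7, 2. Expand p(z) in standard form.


The polynomial is p(z) = ∏_{α ∈ S} (z − α), where S = {7, 2}.
Expanding the product yields: p(z) = z^2 -9·z + 14.
The resulting polynomial has degree 2 and real coefficients as required.

p(z) = z^2 -9·z + 14.


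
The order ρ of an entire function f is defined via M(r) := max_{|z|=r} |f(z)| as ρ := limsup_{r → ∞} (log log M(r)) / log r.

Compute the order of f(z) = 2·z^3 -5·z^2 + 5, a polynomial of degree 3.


|f(z)| ≤ Σ|c_k|·r^k = O(r^3) as r → ∞. Polynomial growth is O(e^{r^ε}) for every ε > 0 (since r^3/e^{r^ε} → 0), so ρ ≤ ε for all ε > 0, i.e. ρ = 0. Every nonconstant polynomial has order 0.
Therefore ρ = 0.

Order ρ = 0.


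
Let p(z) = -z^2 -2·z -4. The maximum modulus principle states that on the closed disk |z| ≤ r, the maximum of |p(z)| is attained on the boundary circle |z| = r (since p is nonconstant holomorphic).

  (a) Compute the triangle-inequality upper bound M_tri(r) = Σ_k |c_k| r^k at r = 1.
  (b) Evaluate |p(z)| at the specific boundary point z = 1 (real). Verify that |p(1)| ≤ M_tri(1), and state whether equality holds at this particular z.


Coefficients: c_0 = -4, c_1 = -2, c_2 = -1. Radius r = 1.
Part (a). Triangle bound: M_tri(r) = Σ_k |c_k| r^k
  = |-4|·1^0 + |-2|·1^1 + |-1|·1^2
  = 4 + 2 + 1 = 7.
This bounds M(r) := max_{|z|=r} |p(z)| from above; equality holds iff all terms c_k z^k can be made to align in phase at a single z on |z|=r.
Part (b). At z = 1 (real, on the circle |z| = r):
  p(1) = (-4)·1^0 + (-2)·1^1 + (-1)·1^2 = -7.
  |p(1)| = 7.
Since all nonzero coefficients share the same sign, |p(1)| = 7 = M_tri(1); the triangle bound is attained at z = 1, so in fact M(r) = 7.

M_tri(1) = 7; |p(1)| = 7; equality at z=1: yes.


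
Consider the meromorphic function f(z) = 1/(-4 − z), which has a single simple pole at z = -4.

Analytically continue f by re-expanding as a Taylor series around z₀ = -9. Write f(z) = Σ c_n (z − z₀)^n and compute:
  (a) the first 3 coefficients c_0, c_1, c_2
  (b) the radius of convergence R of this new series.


Let w = z − z₀, so z = z₀ + w.
Then -4 − z = -4 − (z₀ + w) = (-4 − z₀) − w = 5 − w.
f(z) = 1/(5 − w) = (1/(5)) · 1/(1 − w/(5)) = Σ_{n≥0} w^n / (5)^(n+1).
So c_n = 1/(5)^(n+1):
  c_0 = 1/(5)^1 = 1/5.
  c_1 = 1/(5)^2 = 1/25.
  c_2 = 1/(5)^3 = 1/125.
The series is valid for |w/d| < 1, i.e. |z − z₀| < |d|.
Radius of convergence: R = |-4 − z₀| = |5| = 5 (distance from z₀ to the singularity z = -4).

c_0 = 1/5, c_1 = 1/25, c_2 = 1/125; R = 5.


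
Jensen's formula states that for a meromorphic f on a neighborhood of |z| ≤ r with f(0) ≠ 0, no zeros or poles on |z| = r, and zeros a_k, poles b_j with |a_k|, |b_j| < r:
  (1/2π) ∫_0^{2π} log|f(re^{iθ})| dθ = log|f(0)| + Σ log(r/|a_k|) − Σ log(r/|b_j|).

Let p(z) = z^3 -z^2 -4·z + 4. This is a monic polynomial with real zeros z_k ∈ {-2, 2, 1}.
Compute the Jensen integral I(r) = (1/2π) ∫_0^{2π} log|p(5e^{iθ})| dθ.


Zeros: -2, 1, 2; r = 5.
Inside |z| < r: -2, 1, 2. Outside (|z| ≥ r): ∅.
p(0) = 4, so log|p(0)| = log(4) = 1.3863.
Apply Jensen: I(r) = log|p(0)| + Σ_k log(r/|z_k|), summed over zeros inside |z| < r.
  log(r/|z_k|) for z_k = -2: log(5/2) = 0.9163
  log(r/|z_k|) for z_k = 2: log(5/2) = 0.9163
  log(r/|z_k|) for z_k = 1: log(5/1) = 1.6094
Sum over inside zeros: 3.4420.
I(r) = log|p(0)| + (inside sum) = 1.3863 + 3.4420 = 4.8283.
Closed form (all zeros inside, monic): I(r) = n·log(r) = 3·log(5) = 4.8283. ✓

I(r) ≈ 4.8283.


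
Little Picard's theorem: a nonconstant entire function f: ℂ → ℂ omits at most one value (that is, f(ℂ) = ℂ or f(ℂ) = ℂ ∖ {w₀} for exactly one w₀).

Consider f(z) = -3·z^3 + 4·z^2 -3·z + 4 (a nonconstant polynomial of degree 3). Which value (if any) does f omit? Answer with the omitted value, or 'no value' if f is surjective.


Little Picard bounds the complement of f(ℂ) to at most one point.
For every w ∈ ℂ, the equation p(z) − w = 0 is a nonconstant polynomial in z and hence has at least one root by the fundamental theorem of algebra. So p is surjective onto ℂ, omitting no value.

Omitted value: no value.


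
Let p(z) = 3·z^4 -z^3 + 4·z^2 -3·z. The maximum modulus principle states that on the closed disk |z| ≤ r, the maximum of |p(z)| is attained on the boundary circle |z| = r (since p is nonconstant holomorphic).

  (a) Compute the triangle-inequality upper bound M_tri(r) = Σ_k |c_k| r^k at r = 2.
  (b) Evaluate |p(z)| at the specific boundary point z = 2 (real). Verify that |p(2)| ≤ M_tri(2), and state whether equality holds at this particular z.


Coefficients: c_0 = 0, c_1 = -3, c_2 = 4, c_3 = -1, c_4 = 3. Radius r = 2.
Part (a). Triangle bound: M_tri(r) = Σ_k |c_k| r^k
  = |0|·2^0 + |-3|·2^1 + |4|·2^2 + |-1|·2^3 + |3|·2^4
  = 0 + 6 + 16 + 8 + 48 = 78.
This bounds M(r) := max_{|z|=r} |p(z)| from above; equality holds iff all terms c_k z^k can be made to align in phase at a single z on |z|=r.
Part (b). At z = 2 (real, on the circle |z| = r):
  p(2) = (0)·2^0 + (-3)·2^1 + (4)·2^2 + (-1)·2^3 + (3)·2^4 = 50.
  |p(2)| = 50.
Check: |p(2)| = 50 ≤ 78 = M_tri(2). ✓ Equality does not hold at z = 2 (the coefficients have mixed signs, so the terms do not all align in phase there).

M_tri(2) = 78; |p(2)| = 50; equality at z=2: no.


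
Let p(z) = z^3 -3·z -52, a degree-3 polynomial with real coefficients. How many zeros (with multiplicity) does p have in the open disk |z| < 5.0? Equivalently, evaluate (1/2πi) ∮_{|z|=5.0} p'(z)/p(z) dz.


The zeros of p are: (-2 + 3i), (-2 - 3i), 4.
Their magnitudes are: 3.606, 3.606, 4.
Zeros with |z| < R = 5.0: (-2 + 3i), (-2 - 3i), 4.
Count = 3.
By the argument principle, (1/2πi) ∮_{|z|=R} p'(z)/p(z) dz equals exactly this count.

Number of zeros inside |z| < 5.0: 3.


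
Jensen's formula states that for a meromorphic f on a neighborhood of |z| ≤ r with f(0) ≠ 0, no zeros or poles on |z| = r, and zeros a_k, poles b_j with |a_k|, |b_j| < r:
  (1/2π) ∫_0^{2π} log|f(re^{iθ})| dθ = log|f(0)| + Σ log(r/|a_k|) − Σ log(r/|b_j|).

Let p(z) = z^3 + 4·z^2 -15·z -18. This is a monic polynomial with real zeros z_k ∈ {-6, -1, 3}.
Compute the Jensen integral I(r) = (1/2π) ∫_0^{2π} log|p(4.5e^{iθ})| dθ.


Zeros: -6, -1, 3; r = 4.5.
Inside |z| < r: -1, 3. Outside (|z| ≥ r): -6.
p(0) = -18, so log|p(0)| = log(18) = 2.8904.
Apply Jensen: I(r) = log|p(0)| + Σ_k log(r/|z_k|), summed over zeros inside |z| < r.
  log(r/|z_k|) for z_k = -1: log(4.5/1) = 1.5041
  log(r/|z_k|) for z_k = 3: log(4.5/3) = 0.4055
  Outside zeros (-6) contribute nothing to the Jensen sum.
Sum over inside zeros: 1.9095.
I(r) = log|p(0)| + (inside sum) = 2.8904 + 1.9095 = 4.7999.
Note: since some zeros are outside |z| ≤ r, the simplified n·log(r) form does NOT apply — only the inside zeros contribute.

I(r) ≈ 4.7999.


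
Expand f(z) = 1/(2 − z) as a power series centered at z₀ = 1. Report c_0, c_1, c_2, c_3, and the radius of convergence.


Let w = z − z₀, so z = z₀ + w.
Then 2 − z = 2 − (z₀ + w) = (2 − z₀) − w = 1 − w.
f(z) = 1/(1 − w) = (1/(1)) · 1/(1 − w/(1)) = Σ_{n≥0} w^n / (1)^(n+1).
So c_n = 1/(1)^(n+1):
  c_0 = 1/(1)^1 = 1.
  c_1 = 1/(1)^2 = 1.
  c_2 = 1/(1)^3 = 1.
  c_3 = 1/(1)^4 = 1.
The series is valid for |w/d| < 1, i.e. |z − z₀| < |d|.
Radius of convergence: R = |2 − z₀| = |1| = 1 (distance from z₀ to the singularity z = 2).

c_0 = 1, c_1 = 1, c_2 = 1, c_3 = 1; R = 1.


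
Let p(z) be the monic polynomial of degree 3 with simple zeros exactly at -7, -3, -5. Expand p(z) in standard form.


The polynomial is p(z) = ∏_{α ∈ S} (z − α), where S = {-7, -3, -5}.
Expanding the product yields: p(z) = z^3 + 15·z^2 + 71·z + 105.
The resulting polynomial has degree 3 and real coefficients as required.

p(z) = z^3 + 15·z^2 + 71·z + 105.


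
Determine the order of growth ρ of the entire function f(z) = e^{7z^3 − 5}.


|e^{7z^3 − 5}| = e^{Re(7·z^3) + -5} ≤ e^{7|z|^3 + -5} = e^{7r^3 + -5} on |z| = r, so ρ ≤ 3. Choosing z on |z|=r so that 7·z^3 is real positive (always possible by picking arg z appropriately) gives |f(z)| = e^{7r^3 + -5}, matching the bound. The additive constant -5 does not affect log log M(r) ~ 3·log r. Hence ρ = 3.
Therefore ρ = 3.

Order ρ = 3.


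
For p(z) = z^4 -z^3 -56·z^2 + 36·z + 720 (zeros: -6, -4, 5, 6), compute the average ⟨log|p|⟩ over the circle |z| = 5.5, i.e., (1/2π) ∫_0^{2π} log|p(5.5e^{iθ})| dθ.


Zeros: -6, -4, 5, 6; r = 5.5.
Inside |z| < r: -4, 5. Outside (|z| ≥ r): -6, 6.
p(0) = 720, so log|p(0)| = log(720) = 6.5793.
Apply Jensen: I(r) = log|p(0)| + Σ_k log(r/|z_k|), summed over zeros inside |z| < r.
  log(r/|z_k|) for z_k = -4: log(5.5/4) = 0.3185
  log(r/|z_k|) for z_k = 5: log(5.5/5) = 0.0953
  Outside zeros (-6, 6) contribute nothing to the Jensen sum.
Sum over inside zeros: 0.4138.
I(r) = log|p(0)| + (inside sum) = 6.5793 + 0.4138 = 6.9930.
Note: since some zeros are outside |z| ≤ r, the simplified n·log(r) form does NOT apply — only the inside zeros contribute.

I(r) ≈ 6.9930.


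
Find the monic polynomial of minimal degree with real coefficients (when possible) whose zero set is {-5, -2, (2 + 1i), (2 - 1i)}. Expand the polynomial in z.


The polynomial is p(z) = ∏_{α ∈ S} (z − α), where S = {-5, -2, (2 + 1i), (2 - 1i)}.
Expanding the product yields: p(z) = z^4 + 3·z^3 -13·z^2 -5·z + 50.
Note conjugate pairs combine to real quadratics: (z − (2+1i))(z − (2−1i)) = z² − 4z + 5.
The resulting polynomial has degree 4 and real coefficients as required.

p(z) = z^4 + 3·z^3 -13·z^2 -5·z + 50.


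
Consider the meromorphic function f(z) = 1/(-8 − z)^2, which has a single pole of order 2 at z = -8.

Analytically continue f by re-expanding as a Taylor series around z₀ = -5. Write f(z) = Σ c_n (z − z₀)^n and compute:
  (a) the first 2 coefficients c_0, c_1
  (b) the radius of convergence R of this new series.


Let w = z − z₀, so z = z₀ + w.
Then -8 − z = -8 − (z₀ + w) = (-8 − z₀) − w = -3 − w.
f(z) = 1/(-3 − w)^2 = (1/(-3)^2) · (1 − w/(-3))^{−2}.
By the binomial series (1−u)^{−2} = Σ_{n≥0} C(n+1, 1) u^n for |u|<1, with u = w/(-3):
  c_n = C(n+1, 1) / (-3)^(n+2).
  c_0 = 1/(-3)^2 = 1/9.
  c_1 = 2/(-3)^3 = -2/27.
The series is valid for |w/d| < 1, i.e. |z − z₀| < |d|.
Radius of convergence: R = |-8 − z₀| = |-3| = 3 (distance from z₀ to the singularity z = -8).

c_0 = 1/9, c_1 = -2/27; R = 3.


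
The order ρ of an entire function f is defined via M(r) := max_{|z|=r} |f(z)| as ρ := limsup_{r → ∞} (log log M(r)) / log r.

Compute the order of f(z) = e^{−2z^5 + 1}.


|e^{−2z^5 + 1}| = e^{Re(-2·z^5) + 1} ≤ e^{2|z|^5 + 1} = e^{2r^5 + 1} on |z| = r, so ρ ≤ 5. Choosing z on |z|=r so that -2·z^5 is real positive (always possible by picking arg z appropriately) gives |f(z)| = e^{2r^5 + 1}, matching the bound. The additive constant 1 does not affect log log M(r) ~ 5·log r. Hence ρ = 5.
Therefore ρ = 5.

Order ρ = 5.


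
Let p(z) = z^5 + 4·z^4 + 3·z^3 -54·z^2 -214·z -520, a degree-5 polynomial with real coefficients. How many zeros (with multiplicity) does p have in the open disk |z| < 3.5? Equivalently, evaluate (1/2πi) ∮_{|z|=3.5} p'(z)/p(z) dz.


The zeros of p are: 4, (-3 + 2i), (-3 - 2i), (-1 + 3i), (-1 - 3i).
Their magnitudes are: 4, 3.606, 3.606, 3.162, 3.162.
Zeros with |z| < R = 3.5: (-1 + 3i), (-1 - 3i).
Count = 2.
By the argument principle, (1/2πi) ∮_{|z|=R} p'(z)/p(z) dz equals exactly this count.

Number of zeros inside |z| < 3.5: 2.


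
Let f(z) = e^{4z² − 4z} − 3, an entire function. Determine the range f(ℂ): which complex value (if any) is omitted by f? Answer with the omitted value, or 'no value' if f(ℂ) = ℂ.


Little Picard bounds the complement of f(ℂ) to at most one point.
The exponent g(z) = 4z² − 4z is a nonconstant polynomial, hence surjective onto ℂ. So e^{g(z)} takes every value in {e^w : w ∈ ℂ} = ℂ ∖ {0}. Adding -3 shifts the range to ℂ ∖ {-3}. f omits exactly -3.

Omitted value: -3.


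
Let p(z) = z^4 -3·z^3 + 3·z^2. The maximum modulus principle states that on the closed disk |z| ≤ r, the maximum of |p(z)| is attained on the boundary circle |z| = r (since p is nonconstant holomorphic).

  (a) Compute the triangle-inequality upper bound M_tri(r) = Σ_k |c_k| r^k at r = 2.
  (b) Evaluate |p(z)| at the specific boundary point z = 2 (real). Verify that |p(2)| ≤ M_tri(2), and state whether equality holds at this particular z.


Coefficients: c_0 = 0, c_1 = 0, c_2 = 3, c_3 = -3, c_4 = 1. Radius r = 2.
Part (a). Triangle bound: M_tri(r) = Σ_k |c_k| r^k
  = |0|·2^0 + |0|·2^1 + |3|·2^2 + |-3|·2^3 + |1|·2^4
  = 0 + 0 + 12 + 24 + 16 = 52.
This bounds M(r) := max_{|z|=r} |p(z)| from above; equality holds iff all terms c_k z^k can be made to align in phase at a single z on |z|=r.
Part (b). At z = 2 (real, on the circle |z| = r):
  p(2) = (0)·2^0 + (0)·2^1 + (3)·2^2 + (-3)·2^3 + (1)·2^4 = 4.
  |p(2)| = 4.
Check: |p(2)| = 4 ≤ 52 = M_tri(2). ✓ Equality does not hold at z = 2 (the coefficients have mixed signs, so the terms do not all align in phase there).

M_tri(2) = 52; |p(2)| = 4; equality at z=2: no.


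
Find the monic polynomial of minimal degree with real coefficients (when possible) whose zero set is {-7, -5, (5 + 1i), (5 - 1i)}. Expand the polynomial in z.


The polynomial is p(z) = ∏_{α ∈ S} (z − α), where S = {-7, -5, (5 + 1i), (5 - 1i)}.
Expanding the product yields: p(z) = z^4 + 2·z^3 -59·z^2 -38·z + 910.
Note conjugate pairs combine to real quadratics: (z − (5+1i))(z − (5−1i)) = z² − 10z + 26.
The resulting polynomial has degree 4 and real coefficients as required.

p(z) = z^4 + 2·z^3 -59·z^2 -38·z + 910.


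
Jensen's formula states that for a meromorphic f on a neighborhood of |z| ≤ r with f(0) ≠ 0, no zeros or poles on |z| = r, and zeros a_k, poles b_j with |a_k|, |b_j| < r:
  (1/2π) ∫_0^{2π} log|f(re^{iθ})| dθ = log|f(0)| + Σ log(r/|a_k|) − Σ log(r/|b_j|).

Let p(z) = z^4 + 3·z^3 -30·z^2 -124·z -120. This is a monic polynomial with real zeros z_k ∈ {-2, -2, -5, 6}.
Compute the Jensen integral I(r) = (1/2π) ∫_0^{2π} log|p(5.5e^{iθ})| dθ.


Zeros: -5, -2, -2, 6; r = 5.5.
Inside |z| < r: -5, -2, -2. Outside (|z| ≥ r): 6.
p(0) = -120, so log|p(0)| = log(120) = 4.7875.
Apply Jensen: I(r) = log|p(0)| + Σ_k log(r/|z_k|), summed over zeros inside |z| < r.
  log(r/|z_k|) for z_k = -2: log(5.5/2) = 1.0116
  log(r/|z_k|) for z_k = -2: log(5.5/2) = 1.0116
  log(r/|z_k|) for z_k = -5: log(5.5/5) = 0.0953
  Outside zeros (6) contribute nothing to the Jensen sum.
Sum over inside zeros: 2.1185.
I(r) = log|p(0)| + (inside sum) = 4.7875 + 2.1185 = 6.9060.
Note: since some zeros are outside |z| ≤ r, the simplified n·log(r) form does NOT apply — only the inside zeros contribute.

I(r) ≈ 6.9060.


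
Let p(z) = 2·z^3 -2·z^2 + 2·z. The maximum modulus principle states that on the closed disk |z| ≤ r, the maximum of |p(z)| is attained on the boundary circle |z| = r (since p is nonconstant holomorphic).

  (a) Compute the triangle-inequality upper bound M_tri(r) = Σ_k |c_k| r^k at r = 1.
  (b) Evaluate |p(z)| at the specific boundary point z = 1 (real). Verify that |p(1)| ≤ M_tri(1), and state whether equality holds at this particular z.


Coefficients: c_0 = 0, c_1 = 2, c_2 = -2, c_3 = 2. Radius r = 1.
Part (a). Triangle bound: M_tri(r) = Σ_k |c_k| r^k
  = |0|·1^0 + |2|·1^1 + |-2|·1^2 + |2|·1^3
  = 0 + 2 + 2 + 2 = 6.
This bounds M(r) := max_{|z|=r} |p(z)| from above; equality holds iff all terms c_k z^k can be made to align in phase at a single z on |z|=r.
Part (b). At z = 1 (real, on the circle |z| = r):
  p(1) = (0)·1^0 + (2)·1^1 + (-2)·1^2 + (2)·1^3 = 2.
  |p(1)| = 2.
Check: |p(1)| = 2 ≤ 6 = M_tri(1). ✓ Equality does not hold at z = 1 (the coefficients have mixed signs, so the terms do not all align in phase there).

M_tri(1) = 6; |p(1)| = 2; equality at z=1: no.


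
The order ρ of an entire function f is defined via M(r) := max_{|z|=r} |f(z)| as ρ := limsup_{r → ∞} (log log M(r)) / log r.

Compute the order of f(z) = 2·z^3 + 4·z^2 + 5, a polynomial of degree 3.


|f(z)| ≤ Σ|c_k|·r^k = O(r^3) as r → ∞. Polynomial growth is O(e^{r^ε}) for every ε > 0 (since r^3/e^{r^ε} → 0), so ρ ≤ ε for all ε > 0, i.e. ρ = 0. Every nonconstant polynomial has order 0.
Therefore ρ = 0.

Order ρ = 0.


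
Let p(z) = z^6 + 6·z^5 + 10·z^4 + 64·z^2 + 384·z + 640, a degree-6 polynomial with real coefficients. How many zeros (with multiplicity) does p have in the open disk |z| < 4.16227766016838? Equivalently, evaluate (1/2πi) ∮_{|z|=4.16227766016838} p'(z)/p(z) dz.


The zeros of p are: (2 + 2i), (2 - 2i), (-3 + 1i), (-3 - 1i), (-2 + 2i), (-2 - 2i).
Their magnitudes are: 2.828, 2.828, 3.162, 3.162, 2.828, 2.828.
Zeros with |z| < R = 4.16227766016838: (2 + 2i), (2 - 2i), (-3 + 1i), (-3 - 1i), (-2 + 2i), (-2 - 2i).
Count = 6.
By the argument principle, (1/2πi) ∮_{|z|=R} p'(z)/p(z) dz equals exactly this count.

Number of zeros inside |z| < 4.16227766016838: 6.


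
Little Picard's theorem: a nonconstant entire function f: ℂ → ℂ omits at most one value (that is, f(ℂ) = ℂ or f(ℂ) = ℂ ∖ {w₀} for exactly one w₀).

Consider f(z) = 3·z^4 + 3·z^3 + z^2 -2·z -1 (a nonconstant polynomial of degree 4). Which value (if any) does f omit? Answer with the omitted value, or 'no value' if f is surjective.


Little Picard bounds the complement of f(ℂ) to at most one point.
For every w ∈ ℂ, the equation p(z) − w = 0 is a nonconstant polynomial in z and hence has at least one root by the fundamental theorem of algebra. So p is surjective onto ℂ, omitting no value.

Omitted value: no value.


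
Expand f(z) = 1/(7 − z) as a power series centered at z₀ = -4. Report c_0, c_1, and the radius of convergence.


Let w = z − z₀, so z = z₀ + w.
Then 7 − z = 7 − (z₀ + w) = (7 − z₀) − w = 11 − w.
f(z) = 1/(11 − w) = (1/(11)) · 1/(1 − w/(11)) = Σ_{n≥0} w^n / (11)^(n+1).
So c_n = 1/(11)^(n+1):
  c_0 = 1/(11)^1 = 1/11.
  c_1 = 1/(11)^2 = 1/121.
The series is valid for |w/d| < 1, i.e. |z − z₀| < |d|.
Radius of convergence: R = |7 − z₀| = |11| = 11 (distance from z₀ to the singularity z = 7).

c_0 = 1/11, c_1 = 1/121; R = 11.


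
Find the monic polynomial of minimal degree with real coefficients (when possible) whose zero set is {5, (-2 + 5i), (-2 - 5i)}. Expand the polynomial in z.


The polynomial is p(z) = ∏_{α ∈ S} (z − α), where S = {5, (-2 + 5i), (-2 - 5i)}.
Expanding the product yields: p(z) = z^3 -z^2 + 9·z -145.
Note conjugate pairs combine to real quadratics: (z − (-2+5i))(z − (-2−5i)) = z² + 4z + 29.
The resulting polynomial has degree 3 and real coefficients as required.

p(z) = z^3 -z^2 + 9·z -145.


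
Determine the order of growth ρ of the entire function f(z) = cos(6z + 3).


cos(w) is a linear combination of e^{iw} and e^{−iw} (or e^w, e^{−w} in the hyperbolic case), so |cos(w)| ≤ e^{|w|}. With w = 6z + 3, |w| ≤ 6|z| + 3 = 6r + 3 on |z| = r, giving M(r) ≤ e^{6r + 3}, so ρ ≤ 1. On a suitable ray (z = it for sin/cos; z = t for sinh/cosh, t real → ∞), |cos(6z + 3)| grows like e^{6|t|}/2, so ρ ≥ 1. Hence ρ = 1.
Therefore ρ = 1.

Order ρ = 1.


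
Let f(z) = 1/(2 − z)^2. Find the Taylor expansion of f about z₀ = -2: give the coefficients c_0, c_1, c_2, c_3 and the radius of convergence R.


Let w = z − z₀, so z = z₀ + w.
Then 2 − z = 2 − (z₀ + w) = (2 − z₀) − w = 4 − w.
f(z) = 1/(4 − w)^2 = (1/(4)^2) · (1 − w/(4))^{−2}.
By the binomial series (1−u)^{−2} = Σ_{n≥0} C(n+1, 1) u^n for |u|<1, with u = w/(4):
  c_n = C(n+1, 1) / (4)^(n+2).
  c_0 = 1/(4)^2 = 1/16.
  c_1 = 2/(4)^3 = 1/32.
  c_2 = 3/(4)^4 = 3/256.
  c_3 = 4/(4)^5 = 1/256.
The series is valid for |w/d| < 1, i.e. |z − z₀| < |d|.
Radius of convergence: R = |2 − z₀| = |4| = 4 (distance from z₀ to the singularity z = 2).

c_0 = 1/16, c_1 = 1/32, c_2 = 3/256, c_3 = 1/256; R = 4.
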